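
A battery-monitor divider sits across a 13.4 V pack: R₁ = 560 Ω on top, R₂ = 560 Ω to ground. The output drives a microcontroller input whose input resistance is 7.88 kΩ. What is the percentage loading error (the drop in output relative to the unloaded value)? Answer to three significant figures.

The divider's output (Thévenin) resistance is R₁‖R₂ = 280.0 Ω.
Fractional drop under load = R_th/(R_th + R_L) = 280.0 / (280.0 + 7880) = 0.03431.
So the output falls by 3.43 %.

3.43 %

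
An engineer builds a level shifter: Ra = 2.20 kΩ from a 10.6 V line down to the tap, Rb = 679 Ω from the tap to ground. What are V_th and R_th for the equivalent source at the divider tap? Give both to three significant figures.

V_th = 2.50 V, R_th = 519 Ω

V_th is the open-circuit tap voltage: 10.6 × 679/(2200 + 679) = 2.50 V.
With the supply zeroed, Ra and Rb appear in parallel from the tap: R_th = Ra‖Rb = (2200 × 679)/2879 = 519 Ω.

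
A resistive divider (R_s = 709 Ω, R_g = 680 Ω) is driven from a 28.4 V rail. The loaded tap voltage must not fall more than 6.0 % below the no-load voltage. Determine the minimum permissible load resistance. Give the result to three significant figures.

R_L(min) ≈ 5.44 kΩ

Output resistance R_th = R_s‖R_g = (709 × 680)/1389 = 347.1 Ω.
The fractional drop is R_th/(R_th + R_L); requiring this ≤ 0.0600 gives R_L ≥ R_th(1/0.0600 − 1) = 347.1 × 15.67 = 5.44 kΩ.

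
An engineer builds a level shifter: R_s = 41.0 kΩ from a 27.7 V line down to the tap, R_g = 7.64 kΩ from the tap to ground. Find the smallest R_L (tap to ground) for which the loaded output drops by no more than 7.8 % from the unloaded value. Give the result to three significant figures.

Output resistance R_th = R_s‖R_g = (41.0 × 7.64)/48.64 = 6.440 kΩ.
The fractional drop is R_th/(R_th + R_L); requiring this ≤ 0.0780 gives R_L ≥ R_th(1/0.0780 − 1) = 6.440 × 11.82 = 76.1 kΩ.

R_L(min) ≈ 76.1 kΩ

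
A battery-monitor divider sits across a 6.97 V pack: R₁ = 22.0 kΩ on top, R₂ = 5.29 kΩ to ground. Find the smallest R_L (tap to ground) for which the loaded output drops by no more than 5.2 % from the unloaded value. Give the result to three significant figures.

R_L(min) ≈ 77.7 kΩ

Output resistance R_th = R₁‖R₂ = (22.0 × 5.29)/27.29 = 4.265 kΩ.
The fractional drop is R_th/(R_th + R_L); requiring this ≤ 0.0520 gives R_L ≥ R_th(1/0.0520 − 1) = 4.265 × 18.23 = 77.7 kΩ.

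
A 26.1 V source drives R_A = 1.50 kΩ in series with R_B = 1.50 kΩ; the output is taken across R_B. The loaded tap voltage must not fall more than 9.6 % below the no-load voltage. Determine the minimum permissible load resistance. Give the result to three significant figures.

Output resistance R_th = R_A‖R_B = (1500 × 1500)/3000 = 750.0 Ω.
The fractional drop is R_th/(R_th + R_L); requiring this ≤ 0.0960 gives R_L ≥ R_th(1/0.0960 − 1) = 750.0 × 9.417 = 7.06 kΩ.

R_L(min) ≈ 7.06 kΩ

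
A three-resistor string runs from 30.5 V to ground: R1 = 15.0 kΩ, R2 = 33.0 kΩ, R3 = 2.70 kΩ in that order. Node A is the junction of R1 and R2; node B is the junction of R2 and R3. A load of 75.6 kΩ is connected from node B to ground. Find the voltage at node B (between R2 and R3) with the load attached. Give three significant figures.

V ≈ 1.57 V

At node B, R3 is in parallel with the load: R3‖R_L = 2.607 kΩ.
Below node A the resistance is R2 + (R3‖R_L) = 35.61 kΩ, so V_A = 30.5 × 35.61/50.61 = 21.46 V.
Then V_B = V_A × (R3‖R_L)/(R2 + R3‖R_L) = 21.46 × 2.607/35.61 = 1.57 V.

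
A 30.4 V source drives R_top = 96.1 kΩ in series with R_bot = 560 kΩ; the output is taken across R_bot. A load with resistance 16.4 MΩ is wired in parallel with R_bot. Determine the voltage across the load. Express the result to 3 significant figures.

The load sits in parallel with R_bot: R_bot‖R_L = (560 × 16400) / (560 + 16400) = 541.5 kΩ.
V_out = 30.4 × 541.5 / (96.1 + 541.5) = 30.4 × 541.5/637.6 = 25.8 V.

V_out ≈ 25.8 V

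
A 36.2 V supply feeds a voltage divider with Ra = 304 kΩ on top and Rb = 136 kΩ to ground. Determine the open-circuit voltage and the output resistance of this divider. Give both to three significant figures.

V_th = 11.2 V, R_th = 94.0 kΩ

V_th is the open-circuit tap voltage: 36.2 × 136/(304 + 136) = 11.2 V.
With the supply zeroed, Ra and Rb appear in parallel from the tap: R_th = Ra‖Rb = (304 × 136)/440.0 = 94.0 kΩ.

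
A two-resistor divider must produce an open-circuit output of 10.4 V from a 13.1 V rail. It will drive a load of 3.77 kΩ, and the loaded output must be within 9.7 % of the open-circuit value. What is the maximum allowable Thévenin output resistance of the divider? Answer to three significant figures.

R_th ≤ 405 Ω

Loading drop = R_th/(R_th + R_L) ≤ 0.0970, so R_th ≤ R_L · ε/(1−ε) = 3.77 kΩ × 0.0970/0.9030 = 405 Ω.
(Any R1, R2 with R2/(R1+R2) = 0.794 and R1‖R2 ≤ 405 Ω will meet the spec.)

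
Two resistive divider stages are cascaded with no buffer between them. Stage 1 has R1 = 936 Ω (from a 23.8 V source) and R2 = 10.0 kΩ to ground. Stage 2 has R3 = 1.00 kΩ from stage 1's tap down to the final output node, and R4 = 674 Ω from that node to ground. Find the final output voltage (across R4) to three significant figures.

V_out ≈ 5.80 V

Stage 2 presents R3+R4 = 1674 Ω as a load on stage 1's tap.
Stage 1's lower leg becomes R2‖(R3+R4) = 1434 Ω, so V_mid = 23.8 × 1434/2370 = 14.40 V.
Stage 2 is itself unloaded: V_out = V_mid × R4/(R3+R4) = 14.40 × 674/1674 = 5.80 V.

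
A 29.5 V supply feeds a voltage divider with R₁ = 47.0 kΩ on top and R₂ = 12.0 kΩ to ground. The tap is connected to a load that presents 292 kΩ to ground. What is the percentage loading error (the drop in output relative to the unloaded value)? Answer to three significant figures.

3.17 %

The divider's output (Thévenin) resistance is R₁‖R₂ = 9.559 kΩ.
Fractional drop under load = R_th/(R_th + R_L) = 9.559 / (9.559 + 292) = 0.03170.
So the output falls by 3.17 %.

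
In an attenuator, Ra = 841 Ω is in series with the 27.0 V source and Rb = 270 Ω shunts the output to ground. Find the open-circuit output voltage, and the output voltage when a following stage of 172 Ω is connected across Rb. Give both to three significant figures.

Unloaded: 6.56 V; loaded: 3.00 V

Open-circuit: V = 27.0 × 270/(841 + 270) = 6.56 V.
With the load, Rb becomes Rb‖R_L = 105.1 Ω, so V = 27.0 × 105.1/946.1 = 3.00 V.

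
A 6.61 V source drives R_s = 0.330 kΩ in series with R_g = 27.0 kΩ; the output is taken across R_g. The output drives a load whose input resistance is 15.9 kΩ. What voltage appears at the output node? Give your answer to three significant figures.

V_out ≈ 6.40 V

The load sits in parallel with R_g: R_g‖R_L = (27000 × 15900) / (27000 + 15900) = 10010 Ω.
V_out = 6.61 × 10010 / (330 + 10010) = 6.61 × 10010/10340 = 6.40 V.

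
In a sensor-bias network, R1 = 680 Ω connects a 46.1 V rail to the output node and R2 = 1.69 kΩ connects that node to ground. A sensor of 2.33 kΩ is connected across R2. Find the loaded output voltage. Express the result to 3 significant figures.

The load sits in parallel with R2: R2‖R_L = (1690 × 2330) / (1690 + 2330) = 979.5 Ω.
V_out = 46.1 × 979.5 / (680 + 979.5) = 46.1 × 979.5/1660 = 27.2 V.
(Unloaded it would have been 32.9 V.)

V_out ≈ 27.2 V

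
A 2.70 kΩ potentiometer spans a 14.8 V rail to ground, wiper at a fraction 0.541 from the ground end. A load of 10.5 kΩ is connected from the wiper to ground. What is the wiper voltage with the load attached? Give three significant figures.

The wiper splits the pot into (1−α)R = 1.239 kΩ above and αR = 1.461 kΩ below.
Lower section ‖ load = 1.282 kΩ.
V_wiper = 14.8 × 1.282/(1.239 + 1.282) = 7.53 V.

V ≈ 7.53 V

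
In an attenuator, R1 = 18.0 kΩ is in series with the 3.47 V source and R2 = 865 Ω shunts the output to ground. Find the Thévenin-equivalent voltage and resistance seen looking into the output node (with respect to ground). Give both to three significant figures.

V_th is the open-circuit tap voltage: 3.47 × 865/(18000 + 865) = 0.159 V.
With the supply zeroed, R1 and R2 appear in parallel from the tap: R_th = R1‖R2 = (18000 × 865)/18860 = 825 Ω.

V_th = 0.159 V, R_th = 825 Ω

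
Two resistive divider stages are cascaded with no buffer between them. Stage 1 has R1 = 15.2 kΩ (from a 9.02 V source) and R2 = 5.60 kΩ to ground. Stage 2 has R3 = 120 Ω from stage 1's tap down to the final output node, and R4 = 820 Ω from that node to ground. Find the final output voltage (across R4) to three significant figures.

Stage 2 presents R3+R4 = 940.0 Ω as a load on stage 1's tap.
Stage 1's lower leg becomes R2‖(R3+R4) = 804.9 Ω, so V_mid = 9.02 × 804.9/16000 = 0.4536 V.
Stage 2 is itself unloaded: V_out = V_mid × R4/(R3+R4) = 0.4536 × 820/940.0 = 0.396 V.

V_out ≈ 0.396 V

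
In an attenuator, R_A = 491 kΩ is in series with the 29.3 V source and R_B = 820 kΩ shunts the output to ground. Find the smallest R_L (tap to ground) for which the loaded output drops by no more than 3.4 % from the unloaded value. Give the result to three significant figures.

Output resistance R_th = R_A‖R_B = (491 × 820)/1311 = 307.1 kΩ.
The fractional drop is R_th/(R_th + R_L); requiring this ≤ 0.0340 gives R_L ≥ R_th(1/0.0340 − 1) = 307.1 × 28.41 = 8.73 MΩ.

R_L(min) ≈ 8.73 MΩ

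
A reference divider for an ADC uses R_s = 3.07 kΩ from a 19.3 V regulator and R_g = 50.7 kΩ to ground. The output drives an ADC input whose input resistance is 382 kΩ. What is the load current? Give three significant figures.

R_g‖R_L = 44.76 kΩ; V_out = 19.3 × 44.76/47.83 = 18.06 V.
I_L = V_out / R_L = 18.06 / 382 kΩ = 0.0473 mA.

I_L ≈ 0.0473 mA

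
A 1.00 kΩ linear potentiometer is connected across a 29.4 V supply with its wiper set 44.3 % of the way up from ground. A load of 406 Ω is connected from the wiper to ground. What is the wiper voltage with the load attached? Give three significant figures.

V ≈ 8.10 V

The wiper splits the pot into (1−α)R = 557.0 Ω above and αR = 443.0 Ω below.
Lower section ‖ load = 211.8 Ω.
V_wiper = 29.4 × 211.8/(557.0 + 211.8) = 8.10 V.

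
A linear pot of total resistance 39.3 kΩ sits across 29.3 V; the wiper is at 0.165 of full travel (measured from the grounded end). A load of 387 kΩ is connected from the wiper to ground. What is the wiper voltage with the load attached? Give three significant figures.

V ≈ 4.77 V

The wiper splits the pot into (1−α)R = 32.82 kΩ above and αR = 6.484 kΩ below.
Lower section ‖ load = 6.378 kΩ.
V_wiper = 29.3 × 6.378/(32.82 + 6.378) = 4.77 V.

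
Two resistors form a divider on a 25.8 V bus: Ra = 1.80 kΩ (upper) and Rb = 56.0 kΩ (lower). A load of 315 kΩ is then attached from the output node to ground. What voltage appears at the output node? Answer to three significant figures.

The load sits in parallel with Rb: Rb‖R_L = (56.0 × 315) / (56.0 + 315) = 47.55 kΩ.
V_out = 25.8 × 47.55 / (1.80 + 47.55) = 25.8 × 47.55/49.35 = 24.9 V.

V_out ≈ 24.9 V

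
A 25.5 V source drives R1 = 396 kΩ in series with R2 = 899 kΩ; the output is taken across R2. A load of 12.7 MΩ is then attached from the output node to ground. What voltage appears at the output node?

V_out ≈ 17.3 V

The load sits in parallel with R2: R2‖R_L = (899 × 12700) / (899 + 12700) = 839.6 kΩ.
V_out = 25.5 × 839.6 / (396 + 839.6) = 25.5 × 839.6/1236 = 17.3 V.
(Unloaded it would have been 17.7 V.)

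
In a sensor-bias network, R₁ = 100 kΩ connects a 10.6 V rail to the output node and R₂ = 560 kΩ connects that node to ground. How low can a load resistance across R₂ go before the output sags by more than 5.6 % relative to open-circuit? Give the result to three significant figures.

Output resistance R_th = R₁‖R₂ = (100 × 560)/660.0 = 84.85 kΩ.
The fractional drop is R_th/(R_th + R_L); requiring this ≤ 0.0560 gives R_L ≥ R_th(1/0.0560 − 1) = 84.85 × 16.86 = 1.43 MΩ.

R_L(min) ≈ 1.43 MΩ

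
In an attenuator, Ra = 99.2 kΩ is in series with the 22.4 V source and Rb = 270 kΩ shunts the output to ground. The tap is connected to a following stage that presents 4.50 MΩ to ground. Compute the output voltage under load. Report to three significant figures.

V_out ≈ 16.1 V

The load sits in parallel with Rb: Rb‖R_L = (270 × 4500) / (270 + 4500) = 254.7 kΩ.
V_out = 22.4 × 254.7 / (99.2 + 254.7) = 22.4 × 254.7/353.9 = 16.1 V.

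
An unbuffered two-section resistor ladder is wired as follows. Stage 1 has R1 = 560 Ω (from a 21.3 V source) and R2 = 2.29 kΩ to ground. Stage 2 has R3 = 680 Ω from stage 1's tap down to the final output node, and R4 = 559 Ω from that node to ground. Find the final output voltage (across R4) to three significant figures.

V_out ≈ 5.66 V

Stage 2 presents R3+R4 = 1239 Ω as a load on stage 1's tap.
Stage 1's lower leg becomes R2‖(R3+R4) = 804.0 Ω, so V_mid = 21.3 × 804.0/1364 = 12.56 V.
Stage 2 is itself unloaded: V_out = V_mid × R4/(R3+R4) = 12.56 × 559/1239 = 5.66 V.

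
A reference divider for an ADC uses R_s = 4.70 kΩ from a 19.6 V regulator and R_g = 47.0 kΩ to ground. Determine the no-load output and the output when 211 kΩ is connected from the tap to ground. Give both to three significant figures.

Unloaded: 17.8 V; loaded: 17.5 V

Open-circuit: V = 19.6 × 47.0/(4.70 + 47.0) = 17.8 V.
With the load, R_g becomes R_g‖R_L = 38.44 kΩ, so V = 19.6 × 38.44/43.14 = 17.5 V.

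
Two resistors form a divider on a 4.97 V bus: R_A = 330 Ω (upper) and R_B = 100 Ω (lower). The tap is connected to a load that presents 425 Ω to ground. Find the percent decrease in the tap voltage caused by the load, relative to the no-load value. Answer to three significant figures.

15.3 %

Unloaded V = 4.97 × 100/430.0 = 1.156 V.
Loaded: R_B‖R_L = 80.95 Ω, giving V = 4.97 × 80.95/411.0 = 0.9790 V.
Drop = (1.156 − 0.9790) / 1.156 = 15.3 %.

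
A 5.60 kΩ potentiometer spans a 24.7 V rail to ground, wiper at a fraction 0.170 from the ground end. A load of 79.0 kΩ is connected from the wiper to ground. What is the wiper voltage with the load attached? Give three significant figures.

The wiper splits the pot into (1−α)R = 4648 Ω above and αR = 952.0 Ω below.
Lower section ‖ load = 940.7 Ω.
V_wiper = 24.7 × 940.7/(4648 + 940.7) = 4.16 V.

V ≈ 4.16 V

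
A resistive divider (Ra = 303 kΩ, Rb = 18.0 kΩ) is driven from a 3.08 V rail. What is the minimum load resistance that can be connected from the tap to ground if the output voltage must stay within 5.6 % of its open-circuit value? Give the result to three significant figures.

Output resistance R_th = Ra‖Rb = (303 × 18.0)/321.0 = 16.99 kΩ.
The fractional drop is R_th/(R_th + R_L); requiring this ≤ 0.0560 gives R_L ≥ R_th(1/0.0560 − 1) = 16.99 × 16.86 = 286 kΩ.

R_L(min) ≈ 286 kΩ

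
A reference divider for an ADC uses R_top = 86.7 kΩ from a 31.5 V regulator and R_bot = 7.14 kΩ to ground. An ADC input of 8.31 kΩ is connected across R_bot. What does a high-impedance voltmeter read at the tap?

V_out ≈ 1.34 V

The load sits in parallel with R_bot: R_bot‖R_L = (7.14 × 8.31) / (7.14 + 8.31) = 3.840 kΩ.
V_out = 31.5 × 3.840 / (86.7 + 3.840) = 31.5 × 3.840/90.54 = 1.34 V.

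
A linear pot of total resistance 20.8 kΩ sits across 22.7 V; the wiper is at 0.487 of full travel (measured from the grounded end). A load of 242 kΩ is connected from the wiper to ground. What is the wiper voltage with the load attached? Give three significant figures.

V ≈ 10.8 V

The wiper splits the pot into (1−α)R = 10.67 kΩ above and αR = 10.13 kΩ below.
Lower section ‖ load = 9.723 kΩ.
V_wiper = 22.7 × 9.723/(10.67 + 9.723) = 10.8 V.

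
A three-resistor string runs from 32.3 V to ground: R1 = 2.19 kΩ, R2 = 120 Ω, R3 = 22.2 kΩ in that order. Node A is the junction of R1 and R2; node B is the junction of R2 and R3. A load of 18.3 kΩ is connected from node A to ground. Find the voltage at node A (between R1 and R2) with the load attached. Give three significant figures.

Below node A the series string R2+R3 = 22320 Ω sits in parallel with the 18300 Ω load: 10060 Ω.
V_A = 32.3 × 10060/(2190 + 10060) = 26.5 V.

V ≈ 26.5 V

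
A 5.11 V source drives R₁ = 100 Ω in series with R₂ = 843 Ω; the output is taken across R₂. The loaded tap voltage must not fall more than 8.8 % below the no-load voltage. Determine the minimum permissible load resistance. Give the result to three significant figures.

R_L(min) ≈ 926 Ω

Output resistance R_th = R₁‖R₂ = (100 × 843)/943.0 = 89.40 Ω.
The fractional drop is R_th/(R_th + R_L); requiring this ≤ 0.0880 gives R_L ≥ R_th(1/0.0880 − 1) = 89.40 × 10.36 = 926 Ω.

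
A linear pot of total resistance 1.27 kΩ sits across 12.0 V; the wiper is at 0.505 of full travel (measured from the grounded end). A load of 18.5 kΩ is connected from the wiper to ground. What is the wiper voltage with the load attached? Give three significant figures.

The wiper splits the pot into (1−α)R = 628.6 Ω above and αR = 641.4 Ω below.
Lower section ‖ load = 619.9 Ω.
V_wiper = 12.0 × 619.9/(628.6 + 619.9) = 5.96 V.

V ≈ 5.96 V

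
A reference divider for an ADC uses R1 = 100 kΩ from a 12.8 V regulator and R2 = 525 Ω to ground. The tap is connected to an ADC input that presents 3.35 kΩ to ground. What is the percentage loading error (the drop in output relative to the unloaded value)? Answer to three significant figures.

13.5 %

The divider's output (Thévenin) resistance is R1‖R2 = 522.3 Ω.
Fractional drop under load = R_th/(R_th + R_L) = 522.3 / (522.3 + 3350) = 0.1349.
So the output falls by 13.5 %.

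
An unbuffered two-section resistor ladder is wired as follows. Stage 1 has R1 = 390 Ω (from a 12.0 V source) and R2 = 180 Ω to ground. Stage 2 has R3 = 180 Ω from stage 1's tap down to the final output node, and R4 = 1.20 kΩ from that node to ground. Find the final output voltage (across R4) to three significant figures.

V_out ≈ 3.03 V

Stage 2 presents R3+R4 = 1380 Ω as a load on stage 1's tap.
Stage 1's lower leg becomes R2‖(R3+R4) = 159.2 Ω, so V_mid = 12.0 × 159.2/549.2 = 3.479 V.
Stage 2 is itself unloaded: V_out = V_mid × R4/(R3+R4) = 3.479 × 1200/1380 = 3.03 V.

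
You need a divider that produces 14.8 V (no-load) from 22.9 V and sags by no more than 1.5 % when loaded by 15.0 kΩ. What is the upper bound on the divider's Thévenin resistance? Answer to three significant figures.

R_th ≤ 228 Ω

Loading drop = R_th/(R_th + R_L) ≤ 0.0150, so R_th ≤ R_L · ε/(1−ε) = 15.0 kΩ × 0.0150/0.9850 = 228 Ω.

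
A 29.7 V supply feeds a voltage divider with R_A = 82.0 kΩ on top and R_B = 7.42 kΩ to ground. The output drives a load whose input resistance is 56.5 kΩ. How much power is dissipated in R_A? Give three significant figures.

P ≈ 9.22 mW

Total resistance from the source is R_A + (R_B‖R_L) = 88.56 kΩ, so I = 29.7/88.56 kΩ = 0.3354 mA.
P = I²·R_A = (0.3354 mA)² × 82.0 kΩ = 9.22 mW.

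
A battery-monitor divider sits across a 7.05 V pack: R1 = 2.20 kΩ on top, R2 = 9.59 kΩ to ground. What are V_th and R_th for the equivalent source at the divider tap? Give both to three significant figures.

V_th = 5.73 V, R_th = 1.79 kΩ

V_th is the open-circuit tap voltage: 7.05 × 9.59/(2.20 + 9.59) = 5.73 V.
With the supply zeroed, R1 and R2 appear in parallel from the tap: R_th = R1‖R2 = (2.20 × 9.59)/11.79 = 1.79 kΩ.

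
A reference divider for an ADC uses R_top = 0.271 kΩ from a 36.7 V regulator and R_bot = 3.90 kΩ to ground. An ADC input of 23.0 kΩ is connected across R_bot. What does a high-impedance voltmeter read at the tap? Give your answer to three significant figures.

The load sits in parallel with R_bot: R_bot‖R_L = (3900 × 23000) / (3900 + 23000) = 3335 Ω.
V_out = 36.7 × 3335 / (271 + 3335) = 36.7 × 3335/3606 = 33.9 V.

V_out ≈ 33.9 V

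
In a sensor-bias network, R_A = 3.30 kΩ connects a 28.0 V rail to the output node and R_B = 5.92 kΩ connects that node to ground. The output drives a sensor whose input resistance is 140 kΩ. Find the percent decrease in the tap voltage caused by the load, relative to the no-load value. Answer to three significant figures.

The divider's output (Thévenin) resistance is R_A‖R_B = 2.119 kΩ.
Fractional drop under load = R_th/(R_th + R_L) = 2.119 / (2.119 + 140) = 0.01491.
So the output falls by 1.49 %.

1.49 %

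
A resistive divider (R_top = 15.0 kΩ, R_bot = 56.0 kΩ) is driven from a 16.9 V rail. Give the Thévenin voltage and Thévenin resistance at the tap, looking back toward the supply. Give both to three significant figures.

V_th = 13.3 V, R_th = 11.8 kΩ

V_th is the open-circuit tap voltage: 16.9 × 56.0/(15.0 + 56.0) = 13.3 V.
With the supply zeroed, R_top and R_bot appear in parallel from the tap: R_th = R_top‖R_bot = (15.0 × 56.0)/71.00 = 11.8 kΩ.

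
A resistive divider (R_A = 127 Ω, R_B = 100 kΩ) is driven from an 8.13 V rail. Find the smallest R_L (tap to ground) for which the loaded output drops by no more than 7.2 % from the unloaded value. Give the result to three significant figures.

R_L(min) ≈ 1.63 kΩ

Output resistance R_th = R_A‖R_B = (127 × 100000)/100100 = 126.8 Ω.
The fractional drop is R_th/(R_th + R_L); requiring this ≤ 0.0720 gives R_L ≥ R_th(1/0.0720 − 1) = 126.8 × 12.89 = 1.63 kΩ.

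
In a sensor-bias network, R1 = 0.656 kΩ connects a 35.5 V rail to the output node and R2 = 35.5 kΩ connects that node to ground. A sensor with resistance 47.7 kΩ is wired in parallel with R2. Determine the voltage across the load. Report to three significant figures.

The load sits in parallel with R2: R2‖R_L = (35500 × 47700) / (35500 + 47700) = 20350 Ω.
V_out = 35.5 × 20350 / (656 + 20350) = 35.5 × 20350/21010 = 34.4 V.
(Unloaded it would have been 34.9 V.)

V_out ≈ 34.4 V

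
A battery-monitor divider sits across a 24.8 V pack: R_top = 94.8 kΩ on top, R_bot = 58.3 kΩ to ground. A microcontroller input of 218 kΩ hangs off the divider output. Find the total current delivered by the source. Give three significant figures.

I ≈ 0.176 mA

R_bot‖R_L = 46.00 kΩ, so the source sees R_top + R_bot‖R_L = 140.8 kΩ.
I = 24.8 V / 140.8 kΩ = 0.176 mA.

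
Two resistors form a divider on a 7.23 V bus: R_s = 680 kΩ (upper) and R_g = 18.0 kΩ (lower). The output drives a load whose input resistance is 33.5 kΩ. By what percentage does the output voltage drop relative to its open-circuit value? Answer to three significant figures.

34.4 %

The divider's output (Thévenin) resistance is R_s‖R_g = 17.54 kΩ.
Fractional drop under load = R_th/(R_th + R_L) = 17.54 / (17.54 + 33.5) = 0.3436.
So the output falls by 34.4 %.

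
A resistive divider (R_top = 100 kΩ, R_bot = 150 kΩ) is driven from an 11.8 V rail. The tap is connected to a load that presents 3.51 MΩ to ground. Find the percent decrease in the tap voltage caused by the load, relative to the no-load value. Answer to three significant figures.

1.68 %

The divider's output (Thévenin) resistance is R_top‖R_bot = 60.00 kΩ.
Fractional drop under load = R_th/(R_th + R_L) = 60.00 / (60.00 + 3510) = 0.01681.
So the output falls by 1.68 %.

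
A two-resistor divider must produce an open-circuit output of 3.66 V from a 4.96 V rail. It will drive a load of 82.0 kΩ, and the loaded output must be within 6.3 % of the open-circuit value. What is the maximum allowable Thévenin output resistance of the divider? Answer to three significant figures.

R_th ≤ 5.51 kΩ

Loading drop = R_th/(R_th + R_L) ≤ 0.0630, so R_th ≤ R_L · ε/(1−ε) = 82.0 kΩ × 0.0630/0.9370 = 5.51 kΩ.
(Any R1, R2 with R2/(R1+R2) = 0.738 and R1‖R2 ≤ 5.51 kΩ will meet the spec.)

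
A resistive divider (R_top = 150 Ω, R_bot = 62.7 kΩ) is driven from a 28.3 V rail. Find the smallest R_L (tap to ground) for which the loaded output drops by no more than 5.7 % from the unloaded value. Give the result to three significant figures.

Output resistance R_th = R_top‖R_bot = (150 × 62700)/62850 = 149.6 Ω.
The fractional drop is R_th/(R_th + R_L); requiring this ≤ 0.0570 gives R_L ≥ R_th(1/0.0570 − 1) = 149.6 × 16.54 = 2.48 kΩ.

R_L(min) ≈ 2.48 kΩ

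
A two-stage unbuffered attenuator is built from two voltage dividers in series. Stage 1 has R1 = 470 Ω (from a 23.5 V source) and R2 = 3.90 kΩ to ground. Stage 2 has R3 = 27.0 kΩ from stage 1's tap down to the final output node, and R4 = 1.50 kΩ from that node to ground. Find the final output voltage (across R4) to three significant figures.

V_out ≈ 1.09 V

Stage 2 presents R3+R4 = 28500 Ω as a load on stage 1's tap.
Stage 1's lower leg becomes R2‖(R3+R4) = 3431 Ω, so V_mid = 23.5 × 3431/3901 = 20.67 V.
Stage 2 is itself unloaded: V_out = V_mid × R4/(R3+R4) = 20.67 × 1500/28500 = 1.09 V.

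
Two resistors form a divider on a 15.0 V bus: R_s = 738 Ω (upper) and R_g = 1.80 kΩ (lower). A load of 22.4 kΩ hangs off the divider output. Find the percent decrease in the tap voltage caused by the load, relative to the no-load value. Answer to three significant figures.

2.28 %

The divider's output (Thévenin) resistance is R_s‖R_g = 523.4 Ω.
Fractional drop under load = R_th/(R_th + R_L) = 523.4 / (523.4 + 22400) = 0.02283.
So the output falls by 2.28 %.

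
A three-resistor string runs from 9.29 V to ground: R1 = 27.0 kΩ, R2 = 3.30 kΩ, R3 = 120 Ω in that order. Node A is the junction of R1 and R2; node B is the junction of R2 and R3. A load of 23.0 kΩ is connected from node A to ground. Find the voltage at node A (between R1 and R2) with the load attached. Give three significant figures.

V ≈ 0.923 V

Below node A the series string R2+R3 = 3420 Ω sits in parallel with the 23000 Ω load: 2977 Ω.
V_A = 9.29 × 2977/(27000 + 2977) = 0.923 V.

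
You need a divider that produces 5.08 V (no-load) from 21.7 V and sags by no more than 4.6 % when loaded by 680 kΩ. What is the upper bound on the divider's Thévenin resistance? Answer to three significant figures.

Loading drop = R_th/(R_th + R_L) ≤ 0.0460, so R_th ≤ R_L · ε/(1−ε) = 680 kΩ × 0.0460/0.9540 = 32.8 kΩ.
(Any R1, R2 with R2/(R1+R2) = 0.234 and R1‖R2 ≤ 32.8 kΩ will meet the spec.)

R_th ≤ 32.8 kΩ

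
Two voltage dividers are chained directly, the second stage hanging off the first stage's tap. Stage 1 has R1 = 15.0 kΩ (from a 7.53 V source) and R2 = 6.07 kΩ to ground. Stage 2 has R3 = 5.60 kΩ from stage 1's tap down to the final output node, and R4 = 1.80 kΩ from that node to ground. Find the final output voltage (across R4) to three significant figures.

Stage 2 presents R3+R4 = 7.400 kΩ as a load on stage 1's tap.
Stage 1's lower leg becomes R2‖(R3+R4) = 3.335 kΩ, so V_mid = 7.53 × 3.335/18.33 = 1.370 V.
Stage 2 is itself unloaded: V_out = V_mid × R4/(R3+R4) = 1.370 × 1.80/7.400 = 0.333 V.

V_out ≈ 0.333 V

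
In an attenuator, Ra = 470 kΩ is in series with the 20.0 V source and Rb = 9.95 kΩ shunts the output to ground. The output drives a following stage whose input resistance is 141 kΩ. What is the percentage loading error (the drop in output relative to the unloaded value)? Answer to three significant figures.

6.46 %

The divider's output (Thévenin) resistance is Ra‖Rb = 9.744 kΩ.
Fractional drop under load = R_th/(R_th + R_L) = 9.744 / (9.744 + 141) = 0.06464.
So the output falls by 6.46 %.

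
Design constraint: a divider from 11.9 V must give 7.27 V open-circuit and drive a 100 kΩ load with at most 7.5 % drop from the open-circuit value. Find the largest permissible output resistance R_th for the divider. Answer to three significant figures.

R_th ≤ 8.11 kΩ

Loading drop = R_th/(R_th + R_L) ≤ 0.0750, so R_th ≤ R_L · ε/(1−ε) = 100 kΩ × 0.0750/0.9250 = 8.11 kΩ.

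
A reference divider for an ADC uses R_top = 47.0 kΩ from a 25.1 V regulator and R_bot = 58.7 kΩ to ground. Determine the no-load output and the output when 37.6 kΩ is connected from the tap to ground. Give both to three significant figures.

Open-circuit: V = 25.1 × 58.7/(47.0 + 58.7) = 13.9 V.
With the load, R_bot becomes R_bot‖R_L = 22.92 kΩ, so V = 25.1 × 22.92/69.92 = 8.23 V.

Unloaded: 13.9 V; loaded: 8.23 V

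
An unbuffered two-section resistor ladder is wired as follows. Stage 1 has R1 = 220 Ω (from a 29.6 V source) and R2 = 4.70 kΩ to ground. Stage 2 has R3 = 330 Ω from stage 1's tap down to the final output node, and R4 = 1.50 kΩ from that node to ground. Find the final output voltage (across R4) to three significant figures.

V_out ≈ 20.8 V

Stage 2 presents R3+R4 = 1830 Ω as a load on stage 1's tap.
Stage 1's lower leg becomes R2‖(R3+R4) = 1317 Ω, so V_mid = 29.6 × 1317/1537 = 25.36 V.
Stage 2 is itself unloaded: V_out = V_mid × R4/(R3+R4) = 25.36 × 1500/1830 = 20.8 V.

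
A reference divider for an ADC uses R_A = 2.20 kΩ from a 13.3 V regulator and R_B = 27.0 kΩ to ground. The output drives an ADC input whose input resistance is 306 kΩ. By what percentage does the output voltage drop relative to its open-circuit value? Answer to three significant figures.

The divider's output (Thévenin) resistance is R_A‖R_B = 2.034 kΩ.
Fractional drop under load = R_th/(R_th + R_L) = 2.034 / (2.034 + 306) = 0.006604.
So the output falls by 0.660 %.

0.660 %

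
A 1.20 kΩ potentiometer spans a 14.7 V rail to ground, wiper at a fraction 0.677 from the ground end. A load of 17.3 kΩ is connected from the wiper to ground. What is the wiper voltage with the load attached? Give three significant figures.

V ≈ 9.80 V

The wiper splits the pot into (1−α)R = 387.6 Ω above and αR = 812.4 Ω below.
Lower section ‖ load = 776.0 Ω.
V_wiper = 14.7 × 776.0/(387.6 + 776.0) = 9.80 V.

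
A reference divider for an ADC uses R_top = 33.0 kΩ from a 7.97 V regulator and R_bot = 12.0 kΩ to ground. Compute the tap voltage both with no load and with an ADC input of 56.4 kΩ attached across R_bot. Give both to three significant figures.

Open-circuit: V = 7.97 × 12.0/(33.0 + 12.0) = 2.13 V.
With the load, R_bot becomes R_bot‖R_L = 9.895 kΩ, so V = 7.97 × 9.895/42.89 = 1.84 V.

Unloaded: 2.13 V; loaded: 1.84 V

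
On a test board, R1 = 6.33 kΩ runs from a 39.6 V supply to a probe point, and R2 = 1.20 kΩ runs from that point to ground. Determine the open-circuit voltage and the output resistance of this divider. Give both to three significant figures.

V_th = 6.31 V, R_th = 1.01 kΩ

V_th is the open-circuit tap voltage: 39.6 × 1.20/(6.33 + 1.20) = 6.31 V.
With the supply zeroed, R1 and R2 appear in parallel from the tap: R_th = R1‖R2 = (6.33 × 1.20)/7.530 = 1.01 kΩ.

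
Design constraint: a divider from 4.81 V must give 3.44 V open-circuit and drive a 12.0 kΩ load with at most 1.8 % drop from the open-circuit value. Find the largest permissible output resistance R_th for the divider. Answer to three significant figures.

Loading drop = R_th/(R_th + R_L) ≤ 0.0180, so R_th ≤ R_L · ε/(1−ε) = 12.0 kΩ × 0.0180/0.9820 = 220 Ω.
(Any R1, R2 with R2/(R1+R2) = 0.715 and R1‖R2 ≤ 220 Ω will meet the spec.)

R_th ≤ 220 Ω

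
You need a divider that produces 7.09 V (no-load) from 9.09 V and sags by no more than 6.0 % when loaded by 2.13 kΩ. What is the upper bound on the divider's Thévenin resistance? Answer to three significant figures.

Loading drop = R_th/(R_th + R_L) ≤ 0.0600, so R_th ≤ R_L · ε/(1−ε) = 2.13 kΩ × 0.0600/0.9400 = 136 Ω.

R_th ≤ 136 Ω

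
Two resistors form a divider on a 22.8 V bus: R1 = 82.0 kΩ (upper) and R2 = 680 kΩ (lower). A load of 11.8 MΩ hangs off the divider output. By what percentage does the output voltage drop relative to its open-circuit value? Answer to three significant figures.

The divider's output (Thévenin) resistance is R1‖R2 = 73.18 kΩ.
Fractional drop under load = R_th/(R_th + R_L) = 73.18 / (73.18 + 11800) = 0.006163.
So the output falls by 0.616 %.

0.616 %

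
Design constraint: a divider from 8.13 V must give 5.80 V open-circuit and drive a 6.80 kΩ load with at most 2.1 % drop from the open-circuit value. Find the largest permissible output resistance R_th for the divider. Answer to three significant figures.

R_th ≤ 146 Ω

Loading drop = R_th/(R_th + R_L) ≤ 0.0210, so R_th ≤ R_L · ε/(1−ε) = 6.80 kΩ × 0.0210/0.9790 = 146 Ω.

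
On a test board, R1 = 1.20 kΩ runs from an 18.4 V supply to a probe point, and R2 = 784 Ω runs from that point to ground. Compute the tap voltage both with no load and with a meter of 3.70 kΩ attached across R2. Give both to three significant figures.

Unloaded: 7.27 V; loaded: 6.44 V

Open-circuit: V = 18.4 × 784/(1200 + 784) = 7.27 V.
With the load, R2 becomes R2‖R_L = 646.9 Ω, so V = 18.4 × 646.9/1847 = 6.44 V.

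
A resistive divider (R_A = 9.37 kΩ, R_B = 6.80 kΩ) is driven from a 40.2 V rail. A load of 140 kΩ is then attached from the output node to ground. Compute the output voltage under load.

The load sits in parallel with R_B: R_B‖R_L = (6.80 × 140) / (6.80 + 140) = 6.485 kΩ.
V_out = 40.2 × 6.485 / (9.37 + 6.485) = 40.2 × 6.485/15.86 = 16.4 V.
(Unloaded it would have been 16.9 V.)

V_out ≈ 16.4 V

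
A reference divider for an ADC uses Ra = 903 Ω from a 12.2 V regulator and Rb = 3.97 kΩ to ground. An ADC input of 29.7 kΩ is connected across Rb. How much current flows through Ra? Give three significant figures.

Rb‖R_L = 3502 Ω, so the source sees Ra + Rb‖R_L = 4405 Ω.
I = 12.2 V / 4405 Ω = 2.77 mA.

I ≈ 2.77 mA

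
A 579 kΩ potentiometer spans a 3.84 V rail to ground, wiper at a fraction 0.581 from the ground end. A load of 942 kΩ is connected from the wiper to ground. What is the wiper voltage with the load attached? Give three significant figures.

The wiper splits the pot into (1−α)R = 242.6 kΩ above and αR = 336.4 kΩ below.
Lower section ‖ load = 247.9 kΩ.
V_wiper = 3.84 × 247.9/(242.6 + 247.9) = 1.94 V.

V ≈ 1.94 V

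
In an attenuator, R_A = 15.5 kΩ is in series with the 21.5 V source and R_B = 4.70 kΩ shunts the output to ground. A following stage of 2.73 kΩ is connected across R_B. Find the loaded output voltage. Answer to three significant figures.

V_out ≈ 2.16 V

The load sits in parallel with R_B: R_B‖R_L = (4.70 × 2.73) / (4.70 + 2.73) = 1.727 kΩ.
V_out = 21.5 × 1.727 / (15.5 + 1.727) = 21.5 × 1.727/17.23 = 2.16 V.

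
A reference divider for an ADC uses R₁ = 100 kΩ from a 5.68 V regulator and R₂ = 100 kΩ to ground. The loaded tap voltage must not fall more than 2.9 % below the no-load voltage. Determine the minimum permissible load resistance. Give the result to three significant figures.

Output resistance R_th = R₁‖R₂ = (100 × 100)/200.0 = 50.00 kΩ.
The fractional drop is R_th/(R_th + R_L); requiring this ≤ 0.0290 gives R_L ≥ R_th(1/0.0290 − 1) = 50.00 × 33.48 = 1.67 MΩ.

R_L(min) ≈ 1.67 MΩ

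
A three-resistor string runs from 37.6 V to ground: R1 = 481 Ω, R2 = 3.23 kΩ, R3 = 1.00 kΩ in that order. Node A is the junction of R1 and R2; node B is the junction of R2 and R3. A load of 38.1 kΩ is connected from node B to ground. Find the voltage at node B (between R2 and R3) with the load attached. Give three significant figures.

V ≈ 7.82 V

At node B, R3 is in parallel with the load: R3‖R_L = 974.4 Ω.
Below node A the resistance is R2 + (R3‖R_L) = 4204 Ω, so V_A = 37.6 × 4204/4685 = 33.74 V.
Then V_B = V_A × (R3‖R_L)/(R2 + R3‖R_L) = 33.74 × 974.4/4204 = 7.82 V.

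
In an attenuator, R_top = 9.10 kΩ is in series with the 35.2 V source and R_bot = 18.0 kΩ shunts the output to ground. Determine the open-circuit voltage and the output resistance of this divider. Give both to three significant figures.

V_th is the open-circuit tap voltage: 35.2 × 18.0/(9.10 + 18.0) = 23.4 V.
With the supply zeroed, R_top and R_bot appear in parallel from the tap: R_th = R_top‖R_bot = (9.10 × 18.0)/27.10 = 6.04 kΩ.

V_th = 23.4 V, R_th = 6.04 kΩ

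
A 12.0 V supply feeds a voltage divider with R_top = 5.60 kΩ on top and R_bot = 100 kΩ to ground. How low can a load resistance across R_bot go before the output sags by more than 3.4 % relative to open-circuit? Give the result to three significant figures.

R_L(min) ≈ 151 kΩ

Output resistance R_th = R_top‖R_bot = (5.60 × 100)/105.6 = 5.303 kΩ.
The fractional drop is R_th/(R_th + R_L); requiring this ≤ 0.0340 gives R_L ≥ R_th(1/0.0340 − 1) = 5.303 × 28.41 = 151 kΩ.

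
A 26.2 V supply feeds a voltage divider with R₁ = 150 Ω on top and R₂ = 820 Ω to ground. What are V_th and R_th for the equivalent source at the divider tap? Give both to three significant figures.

V_th is the open-circuit tap voltage: 26.2 × 820/(150 + 820) = 22.1 V.
With the supply zeroed, R₁ and R₂ appear in parallel from the tap: R_th = R₁‖R₂ = (150 × 820)/970.0 = 127 Ω.

V_th = 22.1 V, R_th = 127 Ω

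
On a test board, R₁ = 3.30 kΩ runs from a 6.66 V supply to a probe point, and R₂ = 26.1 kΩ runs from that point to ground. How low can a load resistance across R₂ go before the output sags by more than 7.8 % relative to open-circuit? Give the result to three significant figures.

R_L(min) ≈ 34.6 kΩ

Output resistance R_th = R₁‖R₂ = (3.30 × 26.1)/29.40 = 2.930 kΩ.
The fractional drop is R_th/(R_th + R_L); requiring this ≤ 0.0780 gives R_L ≥ R_th(1/0.0780 − 1) = 2.930 × 11.82 = 34.6 kΩ.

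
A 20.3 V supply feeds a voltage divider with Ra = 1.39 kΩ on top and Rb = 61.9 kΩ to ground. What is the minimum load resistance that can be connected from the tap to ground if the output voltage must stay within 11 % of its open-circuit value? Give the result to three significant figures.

R_L(min) ≈ 11.0 kΩ

Output resistance R_th = Ra‖Rb = (1.39 × 61.9)/63.29 = 1.359 kΩ.
The fractional drop is R_th/(R_th + R_L); requiring this ≤ 0.110 gives R_L ≥ R_th(1/0.110 − 1) = 1.359 × 8.091 = 11.0 kΩ.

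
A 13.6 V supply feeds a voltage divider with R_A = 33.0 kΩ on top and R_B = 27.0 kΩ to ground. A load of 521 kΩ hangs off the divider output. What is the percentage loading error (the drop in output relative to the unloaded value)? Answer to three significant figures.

The divider's output (Thévenin) resistance is R_A‖R_B = 14.85 kΩ.
Fractional drop under load = R_th/(R_th + R_L) = 14.85 / (14.85 + 521) = 0.02771.
So the output falls by 2.77 %.

2.77 %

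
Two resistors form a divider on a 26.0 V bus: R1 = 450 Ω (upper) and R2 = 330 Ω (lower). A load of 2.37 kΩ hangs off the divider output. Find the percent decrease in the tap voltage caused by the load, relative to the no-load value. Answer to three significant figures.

7.44 %

The divider's output (Thévenin) resistance is R1‖R2 = 190.4 Ω.
Fractional drop under load = R_th/(R_th + R_L) = 190.4 / (190.4 + 2370) = 0.07436.
So the output falls by 7.44 %.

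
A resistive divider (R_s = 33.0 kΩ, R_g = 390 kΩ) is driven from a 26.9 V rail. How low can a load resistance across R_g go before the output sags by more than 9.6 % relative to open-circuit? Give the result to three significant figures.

R_L(min) ≈ 287 kΩ

Output resistance R_th = R_s‖R_g = (33.0 × 390)/423.0 = 30.43 kΩ.
The fractional drop is R_th/(R_th + R_L); requiring this ≤ 0.0960 gives R_L ≥ R_th(1/0.0960 − 1) = 30.43 × 9.417 = 287 kΩ.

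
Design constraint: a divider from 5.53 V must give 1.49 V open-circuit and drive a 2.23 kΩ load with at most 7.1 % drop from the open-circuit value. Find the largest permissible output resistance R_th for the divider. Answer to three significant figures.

Loading drop = R_th/(R_th + R_L) ≤ 0.0710, so R_th ≤ R_L · ε/(1−ε) = 2.23 kΩ × 0.0710/0.9290 = 170 Ω.

R_th ≤ 170 Ω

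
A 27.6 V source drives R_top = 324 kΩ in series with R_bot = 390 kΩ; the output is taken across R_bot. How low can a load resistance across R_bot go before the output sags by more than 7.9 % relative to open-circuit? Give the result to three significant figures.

Output resistance R_th = R_top‖R_bot = (324 × 390)/714.0 = 177.0 kΩ.
The fractional drop is R_th/(R_th + R_L); requiring this ≤ 0.0790 gives R_L ≥ R_th(1/0.0790 − 1) = 177.0 × 11.66 = 2.06 MΩ.

R_L(min) ≈ 2.06 MΩ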